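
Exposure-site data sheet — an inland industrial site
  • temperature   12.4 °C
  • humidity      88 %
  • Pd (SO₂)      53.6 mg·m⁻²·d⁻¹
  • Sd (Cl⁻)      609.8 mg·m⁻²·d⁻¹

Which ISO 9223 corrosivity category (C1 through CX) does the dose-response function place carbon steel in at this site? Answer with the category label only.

carbon steel: f(T) = -0.054·(T−10) [T>10 °C] = -0.1296
  Pd branch = 1.77·Pd^0.52·e^(0.02·RH+f) = 71.65 μm/a
  Sd branch = 0.102·Sd^0.62·e^(0.033·RH+0.04·T) = 162.9 μm/a
  r_corr = 71.65 + 162.9 = 234.6 μm/a
235 μm/a falls in (200, 700] for carbon steel → category CX

CX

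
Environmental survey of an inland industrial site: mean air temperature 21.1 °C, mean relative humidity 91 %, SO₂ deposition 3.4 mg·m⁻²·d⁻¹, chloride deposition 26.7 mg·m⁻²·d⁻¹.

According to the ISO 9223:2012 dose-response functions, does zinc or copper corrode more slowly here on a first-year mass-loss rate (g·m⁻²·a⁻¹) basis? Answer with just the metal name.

zinc

zinc: T>10 °C ⇒ hinge -0.071·(21.1−10) = -0.7881
  Pd branch = 0.0129·Pd^0.44·e^(0.046·RH+f) = 0.6609 μm/a
  Sd branch = 0.0175·Sd^0.57·e^(0.008·RH+0.085·T) = 1.417 μm/a
  r_corr = 0.6609 + 1.417 = 2.077 μm/a
  mass loss = 2.077 μm/a × 7.14 g/cm³ = 14.83 g·m⁻²·a⁻¹
copper: T>10 °C ⇒ hinge -0.080·(21.1−10) = -0.8880
  Pd branch = 0.0053·Pd^0.26·e^(0.059·RH+f) = 0.6435 μm/a
  Cl⁻ term: 0.01025·26.7^0.27·exp(0.036·91+0.049·21.1) = 1.852
  r_corr = 0.6435 + 1.852 = 2.496 μm/a
  mass loss = 2.496 μm/a × 8.96 g/cm³ = 22.36 g·m⁻²·a⁻¹
Ordering by g·m⁻²·a⁻¹: copper (22.4) > zinc (14.8)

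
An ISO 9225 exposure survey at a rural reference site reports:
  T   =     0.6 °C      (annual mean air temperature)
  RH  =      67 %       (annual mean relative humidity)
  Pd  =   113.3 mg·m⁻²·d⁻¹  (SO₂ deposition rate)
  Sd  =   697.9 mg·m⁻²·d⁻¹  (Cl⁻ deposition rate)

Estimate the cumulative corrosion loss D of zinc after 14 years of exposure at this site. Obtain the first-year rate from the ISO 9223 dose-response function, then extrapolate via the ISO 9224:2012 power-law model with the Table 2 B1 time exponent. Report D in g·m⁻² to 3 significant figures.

D(14) = 176 g·m⁻²

zinc: f(T) = +0.038·(T−10) [T≤10 °C] = -0.3572
  sulphur-dioxide contribution → 1.577 μm/a
  chloride contribution → 1.315 μm/a
  total first-year rate 2.892 μm/a
ISO 9224: D(t) = r_corr · t^b with b = 0.813 (zinc, B1)
  D(14) = 2.892 × 14^0.813 = 2.892 × 8.547 = 24.72 μm
  Mass loss = 24.72 μm × 7.14 g/cm³ = 176.5 g·m⁻²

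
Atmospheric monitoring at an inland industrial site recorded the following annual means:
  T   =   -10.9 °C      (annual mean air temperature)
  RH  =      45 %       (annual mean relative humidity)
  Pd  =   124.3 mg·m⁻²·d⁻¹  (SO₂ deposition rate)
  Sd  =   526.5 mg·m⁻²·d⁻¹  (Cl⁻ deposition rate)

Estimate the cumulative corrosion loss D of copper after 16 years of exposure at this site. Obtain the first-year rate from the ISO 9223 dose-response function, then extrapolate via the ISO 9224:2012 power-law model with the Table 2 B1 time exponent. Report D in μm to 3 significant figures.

D(16) = 1.17 μm

copper: f(T) = +0.126·(T−10) [T≤10 °C] = -2.6334
  SO₂ term: 0.0053·124.3^0.26·exp(0.059·45-2.6334) = 0.01898
  Cl⁻ term: 0.01025·526.5^0.27·exp(0.036·45+0.049·-10.9) = 0.1649
  sum: 0.01898 + 0.1649 → r_corr = 0.1838 μm/a
Long-term exponent b (ISO 9224 Table 2, B1) = 0.667
  D(16) = 0.1838 × 16^0.667 = 0.1838 × 6.355 = 1.168 μm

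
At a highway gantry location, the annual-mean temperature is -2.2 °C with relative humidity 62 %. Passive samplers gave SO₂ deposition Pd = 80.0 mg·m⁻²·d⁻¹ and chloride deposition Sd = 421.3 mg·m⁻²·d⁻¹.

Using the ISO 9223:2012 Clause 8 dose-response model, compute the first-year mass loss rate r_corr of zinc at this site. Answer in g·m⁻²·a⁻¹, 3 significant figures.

r_corr = 12.2 g·m⁻²·a⁻¹

zinc: temperature factor f = +0.038·(-12.2) = -0.4636
  Pd branch = 0.0129·Pd^0.44·e^(0.046·RH+f) = 0.9665 μm/a
  Cl⁻ term: 0.0175·421.3^0.57·exp(0.008·62+0.085·-2.2) = 0.7469
  r_corr = 0.9665 + 0.7469 = 1.713 μm/a
Convert to mass loss: 1.713 μm/a × 7.14 g/cm³ = 12.23 g·m⁻²·a⁻¹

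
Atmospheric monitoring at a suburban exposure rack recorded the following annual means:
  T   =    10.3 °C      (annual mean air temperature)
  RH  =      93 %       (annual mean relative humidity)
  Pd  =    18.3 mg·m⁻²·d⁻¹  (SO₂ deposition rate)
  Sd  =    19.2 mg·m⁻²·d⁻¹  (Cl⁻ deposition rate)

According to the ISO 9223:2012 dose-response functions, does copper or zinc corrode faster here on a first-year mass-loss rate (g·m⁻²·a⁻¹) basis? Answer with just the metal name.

copper: temperature factor f = -0.080·(0.3) = -0.0240
  sulphur-dioxide contribution → 2.661 μm/a
  chloride contribution → 1.073 μm/a
  total first-year rate 3.734 μm/a
  mass loss = 3.734 μm/a × 8.96 g/cm³ = 33.45 g·m⁻²·a⁻¹
zinc: temperature factor f = -0.071·(0.3) = -0.0213
  sulphur-dioxide contribution → 3.271 μm/a
  chloride contribution → 0.4763 μm/a
  total first-year rate 3.748 μm/a
  mass loss = 3.748 μm/a × 7.14 g/cm³ = 26.76 g·m⁻²·a⁻¹
Ordering by g·m⁻²·a⁻¹: copper (33.5) > zinc (26.8)

copper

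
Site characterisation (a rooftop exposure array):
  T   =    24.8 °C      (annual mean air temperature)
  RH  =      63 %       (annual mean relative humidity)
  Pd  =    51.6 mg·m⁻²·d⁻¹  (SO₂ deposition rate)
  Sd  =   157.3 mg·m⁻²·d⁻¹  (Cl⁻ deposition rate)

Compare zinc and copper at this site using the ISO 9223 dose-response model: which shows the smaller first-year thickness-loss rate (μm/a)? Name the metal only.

zinc: f(T) = -0.071·(T−10) [T>10 °C] = -1.0508
  Pd branch = 0.0129·Pd^0.44·e^(0.046·RH+f) = 0.4639 μm/a
  Cl⁻ term: 0.0175·157.3^0.57·exp(0.008·63+0.085·24.8) = 4.261
  sum: 0.4639 + 4.261 → r_corr = 4.725 μm/a
copper: f(T) = -0.080·(T−10) [T>10 °C] = -1.1840
  SO₂ term: 0.0053·51.6^0.26·exp(0.059·63-1.1840) = 0.1861
  Cl⁻ term: 0.01025·157.3^0.27·exp(0.036·63+0.049·24.8) = 1.308
  r_corr = 0.1861 + 1.308 = 1.494 μm/a
Ordering by μm/a: zinc (4.73) > copper (1.49)

copper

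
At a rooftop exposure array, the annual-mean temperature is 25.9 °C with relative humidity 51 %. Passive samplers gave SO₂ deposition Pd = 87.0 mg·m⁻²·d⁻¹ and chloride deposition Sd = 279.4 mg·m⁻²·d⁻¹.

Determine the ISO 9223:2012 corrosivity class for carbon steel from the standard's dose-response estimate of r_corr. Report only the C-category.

carbon steel: f(T) = -0.054·(T−10) [T>10 °C] = -0.8586
  SO₂ term: 1.77·87.0^0.52·exp(0.02·51-0.8586) = 21.21
  Sd branch = 0.102·Sd^0.62·e^(0.033·RH+0.04·T) = 50.83 μm/a
  r_corr = 21.21 + 50.83 = 72.04 μm/a
72 μm/a falls in (50, 80] for carbon steel → category C4

C4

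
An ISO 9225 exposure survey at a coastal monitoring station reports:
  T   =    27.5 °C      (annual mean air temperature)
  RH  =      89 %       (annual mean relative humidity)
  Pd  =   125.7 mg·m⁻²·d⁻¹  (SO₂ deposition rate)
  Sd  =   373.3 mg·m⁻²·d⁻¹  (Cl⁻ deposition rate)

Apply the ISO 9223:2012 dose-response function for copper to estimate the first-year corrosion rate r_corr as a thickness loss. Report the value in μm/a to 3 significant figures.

r_corr = 5.68 μm/a

copper: f(T) = -0.080·(T−10) [T>10 °C] = -1.4000
  SO₂ term: 0.0053·125.7^0.26·exp(0.059·89-1.4000) = 0.8761
  Sd branch = 0.01025·Sd^0.27·e^(0.036·RH+0.049·T) = 4.807 μm/a
  sum: 0.8761 + 4.807 → r_corr = 5.683 μm/a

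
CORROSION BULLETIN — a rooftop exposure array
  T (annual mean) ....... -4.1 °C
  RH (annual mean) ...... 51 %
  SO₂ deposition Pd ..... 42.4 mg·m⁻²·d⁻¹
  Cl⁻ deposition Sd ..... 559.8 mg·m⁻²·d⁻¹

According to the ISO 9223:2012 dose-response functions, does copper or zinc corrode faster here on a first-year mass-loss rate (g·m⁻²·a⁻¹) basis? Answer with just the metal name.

zinc

copper: T≤10 °C ⇒ hinge +0.126·(-4.1−10) = -1.7766
  Pd branch = 0.0053·Pd^0.26·e^(0.059·RH+f) = 0.04815 μm/a
  Cl⁻ term: 0.01025·559.8^0.27·exp(0.036·51+0.049·-4.1) = 0.2903
  sum: 0.04815 + 0.2903 → r_corr = 0.3384 μm/a
  mass loss = 0.3384 μm/a × 8.96 g/cm³ = 3.032 g·m⁻²·a⁻¹
zinc: T≤10 °C ⇒ hinge +0.038·(-4.1−10) = -0.5358
  Pd branch = 0.0129·Pd^0.44·e^(0.046·RH+f) = 0.41 μm/a
  Cl⁻ term: 0.0175·559.8^0.57·exp(0.008·51+0.085·-4.1) = 0.6843
  r_corr = 0.41 + 0.6843 = 1.094 μm/a
  mass loss = 1.094 μm/a × 7.14 g/cm³ = 7.813 g·m⁻²·a⁻¹
Ordering by g·m⁻²·a⁻¹: zinc (7.81) > copper (3.03)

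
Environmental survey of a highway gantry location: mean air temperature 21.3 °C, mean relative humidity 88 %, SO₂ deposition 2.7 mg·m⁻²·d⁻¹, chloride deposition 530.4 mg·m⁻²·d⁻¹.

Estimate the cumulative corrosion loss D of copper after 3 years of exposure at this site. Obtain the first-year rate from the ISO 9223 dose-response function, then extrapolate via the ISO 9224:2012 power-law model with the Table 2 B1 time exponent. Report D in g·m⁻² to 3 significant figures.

D(3) = 79.5 g·m⁻²

copper: T>10 °C ⇒ hinge -0.080·(21.3−10) = -0.9040
  SO₂ term: 0.0053·2.7^0.26·exp(0.059·88-0.9040) = 0.4997
  Cl⁻ term: 0.01025·530.4^0.27·exp(0.036·88+0.049·21.3) = 3.763
  r_corr = 0.4997 + 3.763 = 4.262 μm/a
Long-term exponent b (ISO 9224 Table 2, B1) = 0.667
  D(3) = 4.262 × 3^0.667 = 4.262 × 2.081 = 8.869 μm
  Mass loss = 8.869 μm × 8.96 g/cm³ = 79.47 g·m⁻²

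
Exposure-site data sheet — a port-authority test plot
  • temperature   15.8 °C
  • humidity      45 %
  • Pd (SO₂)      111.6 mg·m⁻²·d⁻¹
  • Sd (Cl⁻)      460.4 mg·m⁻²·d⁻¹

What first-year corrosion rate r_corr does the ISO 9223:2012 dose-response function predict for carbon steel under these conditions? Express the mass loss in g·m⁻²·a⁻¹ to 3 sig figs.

r_corr = 588 g·m⁻²·a⁻¹

carbon steel: T>10 °C ⇒ hinge -0.054·(15.8−10) = -0.3132
  sulphur-dioxide contribution → 36.95 μm/a
  chloride contribution → 37.94 μm/a
  ⇒ r_corr(carbon steel) = 74.89 μm/a
Convert to mass loss: 74.89 μm/a × 7.85 g/cm³ = 587.9 g·m⁻²·a⁻¹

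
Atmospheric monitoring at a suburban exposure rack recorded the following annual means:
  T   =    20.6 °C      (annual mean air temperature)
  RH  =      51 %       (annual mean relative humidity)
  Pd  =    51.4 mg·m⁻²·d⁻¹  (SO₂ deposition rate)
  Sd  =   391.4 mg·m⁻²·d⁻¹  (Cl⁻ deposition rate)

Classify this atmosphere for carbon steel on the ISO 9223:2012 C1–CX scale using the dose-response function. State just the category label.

C4

carbon steel: T>10 °C ⇒ hinge -0.054·(20.6−10) = -0.5724
  SO₂ term: 1.77·51.4^0.52·exp(0.02·51-0.5724) = 21.48
  Sd branch = 0.102·Sd^0.62·e^(0.033·RH+0.04·T) = 50.68 μm/a
  sum: 21.48 + 50.68 → r_corr = 72.16 μm/a
ISO 9223 Table 2 (carbon steel): 50 < 72.2 ≤ 80 μm/a ⇒ C4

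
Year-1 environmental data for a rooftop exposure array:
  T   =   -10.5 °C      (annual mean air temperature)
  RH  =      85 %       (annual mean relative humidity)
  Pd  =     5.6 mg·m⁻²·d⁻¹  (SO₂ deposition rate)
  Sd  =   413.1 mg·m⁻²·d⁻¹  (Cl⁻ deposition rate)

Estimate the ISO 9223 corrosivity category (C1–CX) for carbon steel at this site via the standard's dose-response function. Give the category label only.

C3

carbon steel: f(T) = +0.150·(T−10) [T≤10 °C] = -3.0750
  Pd branch = 1.77·Pd^0.52·e^(0.02·RH+f) = 1.096 μm/a
  Cl⁻ term: 0.102·413.1^0.62·exp(0.033·85+0.04·-10.5) = 46.38
  sum: 1.096 + 46.38 → r_corr = 47.48 μm/a
Category bounds: 25…50 μm/a bracket r_corr ⇒ C3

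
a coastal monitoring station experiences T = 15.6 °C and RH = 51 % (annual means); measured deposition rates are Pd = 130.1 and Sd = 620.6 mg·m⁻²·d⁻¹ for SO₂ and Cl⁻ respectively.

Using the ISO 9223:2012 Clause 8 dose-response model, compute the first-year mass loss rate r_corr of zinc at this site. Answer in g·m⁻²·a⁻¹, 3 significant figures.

r_corr = 33.2 g·m⁻²·a⁻¹

zinc: f(T) = -0.071·(T−10) [T>10 °C] = -0.3976
  Pd branch = 0.0129·Pd^0.44·e^(0.046·RH+f) = 0.771 μm/a
  Cl⁻ term: 0.0175·620.6^0.57·exp(0.008·51+0.085·15.6) = 3.873
  r_corr = 0.771 + 3.873 = 4.644 μm/a
Convert to mass loss: 4.644 μm/a × 7.14 g/cm³ = 33.16 g·m⁻²·a⁻¹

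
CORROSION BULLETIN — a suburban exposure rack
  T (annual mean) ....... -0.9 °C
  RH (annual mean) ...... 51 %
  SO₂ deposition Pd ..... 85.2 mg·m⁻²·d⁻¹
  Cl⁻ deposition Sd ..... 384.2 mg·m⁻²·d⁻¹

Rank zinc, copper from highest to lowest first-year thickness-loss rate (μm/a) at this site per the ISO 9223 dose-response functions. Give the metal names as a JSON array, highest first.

zinc: f(T) = +0.038·(T−10) [T≤10 °C] = -0.4142
  SO₂ term: 0.0129·85.2^0.44·exp(0.046·51-0.4142) = 0.6294
  Sd branch = 0.0175·Sd^0.57·e^(0.008·RH+0.085·T) = 0.7248 μm/a
  sum: 0.6294 + 0.7248 → r_corr = 1.354 μm/a
copper: T≤10 °C ⇒ hinge +0.126·(-0.9−10) = -1.3734
  SO₂ term: 0.0053·85.2^0.26·exp(0.059·51-1.3734) = 0.0864
  Cl⁻ term: 0.01025·384.2^0.27·exp(0.036·51+0.049·-0.9) = 0.3067
  sum: 0.0864 + 0.3067 → r_corr = 0.3931 μm/a
Ordering by μm/a: zinc (1.35) > copper (0.393)

["zinc", "copper"]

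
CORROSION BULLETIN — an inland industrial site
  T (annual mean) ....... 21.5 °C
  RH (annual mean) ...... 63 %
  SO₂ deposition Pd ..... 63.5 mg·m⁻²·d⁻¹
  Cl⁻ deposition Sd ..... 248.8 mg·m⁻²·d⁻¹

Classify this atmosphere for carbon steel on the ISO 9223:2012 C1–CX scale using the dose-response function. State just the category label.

carbon steel: T>10 °C ⇒ hinge -0.054·(21.5−10) = -0.6210
  Pd branch = 1.77·Pd^0.52·e^(0.02·RH+f) = 29.04 μm/a
  Cl⁻ term: 0.102·248.8^0.62·exp(0.033·63+0.04·21.5) = 58.94
  r_corr = 29.04 + 58.94 = 87.98 μm/a
ISO 9223 Table 2 (carbon steel): 80 < 88 ≤ 200 μm/a ⇒ C5

C5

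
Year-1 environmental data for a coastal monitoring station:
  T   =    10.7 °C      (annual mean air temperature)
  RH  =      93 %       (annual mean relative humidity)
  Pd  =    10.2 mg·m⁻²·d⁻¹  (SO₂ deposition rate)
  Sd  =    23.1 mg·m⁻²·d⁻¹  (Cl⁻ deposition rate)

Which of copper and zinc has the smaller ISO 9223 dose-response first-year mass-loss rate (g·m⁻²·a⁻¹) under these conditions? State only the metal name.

copper: f(T) = -0.080·(T−10) [T>10 °C] = -0.0560
  Pd branch = 0.0053·Pd^0.26·e^(0.059·RH+f) = 2.214 μm/a
  Cl⁻ term: 0.01025·23.1^0.27·exp(0.036·93+0.049·10.7) = 1.15
  r_corr = 2.214 + 1.15 = 3.364 μm/a
  mass loss = 3.364 μm/a × 8.96 g/cm³ = 30.14 g·m⁻²·a⁻¹
zinc: f(T) = -0.071·(T−10) [T>10 °C] = -0.0497
  Pd branch = 0.0129·Pd^0.44·e^(0.046·RH+f) = 2.459 μm/a
  Sd branch = 0.0175·Sd^0.57·e^(0.008·RH+0.085·T) = 0.5475 μm/a
  r_corr = 2.459 + 0.5475 = 3.006 μm/a
  mass loss = 3.006 μm/a × 7.14 g/cm³ = 21.46 g·m⁻²·a⁻¹
Ordering by g·m⁻²·a⁻¹: copper (30.1) > zinc (21.5)

zinc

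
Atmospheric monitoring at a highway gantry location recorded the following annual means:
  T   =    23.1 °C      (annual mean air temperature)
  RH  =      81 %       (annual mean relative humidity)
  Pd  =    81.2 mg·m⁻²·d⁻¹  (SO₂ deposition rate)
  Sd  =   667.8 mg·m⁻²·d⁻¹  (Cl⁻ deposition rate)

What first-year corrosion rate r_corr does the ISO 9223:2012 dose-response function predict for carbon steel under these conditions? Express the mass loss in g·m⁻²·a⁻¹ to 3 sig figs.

carbon steel: temperature factor f = -0.054·(13.1) = -0.7074
  Pd branch = 1.77·Pd^0.52·e^(0.02·RH+f) = 43.38 μm/a
  Cl⁻ term: 0.102·667.8^0.62·exp(0.033·81+0.04·23.1) = 209.9
  sum: 43.38 + 209.9 → r_corr = 253.3 μm/a
Convert to mass loss: 253.3 μm/a × 7.85 g/cm³ = 1988 g·m⁻²·a⁻¹

r_corr = 1.99e+03 g·m⁻²·a⁻¹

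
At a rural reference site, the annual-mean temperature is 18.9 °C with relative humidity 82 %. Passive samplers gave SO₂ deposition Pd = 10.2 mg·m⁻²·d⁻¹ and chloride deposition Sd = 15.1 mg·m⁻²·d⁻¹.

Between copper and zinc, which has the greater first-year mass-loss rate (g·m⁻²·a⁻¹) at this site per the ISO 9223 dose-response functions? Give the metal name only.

copper

copper: temperature factor f = -0.080·(8.9) = -0.7120
  sulphur-dioxide contribution → 0.6004 μm/a
  chloride contribution → 1.031 μm/a
  ⇒ r_corr(copper) = 1.631 μm/a
  mass loss = 1.631 μm/a × 8.96 g/cm³ = 14.62 g·m⁻²·a⁻¹
zinc: T>10 °C ⇒ hinge -0.071·(18.9−10) = -0.6319
  sulphur-dioxide contribution → 0.8281 μm/a
  chloride contribution → 0.79 μm/a
  ⇒ r_corr(zinc) = 1.618 μm/a
  mass loss = 1.618 μm/a × 7.14 g/cm³ = 11.55 g·m⁻²·a⁻¹
Ordering by g·m⁻²·a⁻¹: copper (14.6) > zinc (11.6)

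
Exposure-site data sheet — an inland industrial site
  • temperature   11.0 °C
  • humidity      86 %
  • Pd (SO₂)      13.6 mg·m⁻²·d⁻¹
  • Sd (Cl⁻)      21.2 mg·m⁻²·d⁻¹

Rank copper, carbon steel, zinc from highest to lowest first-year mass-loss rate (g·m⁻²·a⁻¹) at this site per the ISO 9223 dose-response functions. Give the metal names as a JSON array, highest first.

["carbon steel", "copper", "zinc"]

copper: temperature factor f = -0.080·(1.0) = -0.0800
  SO₂ term: 0.0053·13.6^0.26·exp(0.059·86-0.0800) = 1.541
  Cl⁻ term: 0.01025·21.2^0.27·exp(0.036·86+0.049·11.0) = 0.8861
  sum: 1.541 + 0.8861 → r_corr = 2.427 μm/a
  mass loss = 2.427 μm/a × 8.96 g/cm³ = 21.75 g·m⁻²·a⁻¹
carbon steel: T>10 °C ⇒ hinge -0.054·(11.0−10) = -0.0540
  Pd branch = 1.77·Pd^0.52·e^(0.02·RH+f) = 36.39 μm/a
  Cl⁻ term: 0.102·21.2^0.62·exp(0.033·86+0.04·11.0) = 17.97
  sum: 36.39 + 17.97 → r_corr = 54.36 μm/a
  mass loss = 54.36 μm/a × 7.85 g/cm³ = 426.7 g·m⁻²·a⁻¹
zinc: temperature factor f = -0.071·(1.0) = -0.0710
  Pd branch = 0.0129·Pd^0.44·e^(0.046·RH+f) = 1.98 μm/a
  Sd branch = 0.0175·Sd^0.57·e^(0.008·RH+0.085·T) = 0.5057 μm/a
  sum: 1.98 + 0.5057 → r_corr = 2.485 μm/a
  mass loss = 2.485 μm/a × 7.14 g/cm³ = 17.75 g·m⁻²·a⁻¹
Ordering by g·m⁻²·a⁻¹: carbon steel (427) > copper (21.7) > zinc (17.7)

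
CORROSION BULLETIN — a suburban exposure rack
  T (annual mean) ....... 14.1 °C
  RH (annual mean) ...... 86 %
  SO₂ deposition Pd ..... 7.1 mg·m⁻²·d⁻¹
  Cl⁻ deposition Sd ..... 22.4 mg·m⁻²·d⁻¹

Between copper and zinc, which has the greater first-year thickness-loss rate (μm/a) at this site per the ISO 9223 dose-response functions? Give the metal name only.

copper: f(T) = -0.080·(T−10) [T>10 °C] = -0.3280
  SO₂ term: 0.0053·7.1^0.26·exp(0.059·86-0.3280) = 1.016
  Sd branch = 0.01025·Sd^0.27·e^(0.036·RH+0.049·T) = 1.047 μm/a
  sum: 1.016 + 1.047 → r_corr = 2.063 μm/a
zinc: T>10 °C ⇒ hinge -0.071·(14.1−10) = -0.2911
  SO₂ term: 0.0129·7.1^0.44·exp(0.046·86-0.2911) = 1.193
  Sd branch = 0.0175·Sd^0.57·e^(0.008·RH+0.085·T) = 0.6792 μm/a
  r_corr = 1.193 + 0.6792 = 1.873 μm/a
Ordering by μm/a: copper (2.06) > zinc (1.87)

copper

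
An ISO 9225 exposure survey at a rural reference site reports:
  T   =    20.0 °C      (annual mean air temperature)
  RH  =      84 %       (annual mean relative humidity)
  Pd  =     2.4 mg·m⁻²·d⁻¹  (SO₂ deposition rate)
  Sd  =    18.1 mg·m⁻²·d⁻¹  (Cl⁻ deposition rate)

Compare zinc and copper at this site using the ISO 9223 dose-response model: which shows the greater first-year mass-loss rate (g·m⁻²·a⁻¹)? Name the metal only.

zinc: T>10 °C ⇒ hinge -0.071·(20.0−10) = -0.7100
  sulphur-dioxide contribution → 0.4443 μm/a
  chloride contribution → 0.9774 μm/a
  total first-year rate 1.422 μm/a
  mass loss = 1.422 μm/a × 7.14 g/cm³ = 10.15 g·m⁻²·a⁻¹
copper: T>10 °C ⇒ hinge -0.080·(20.0−10) = -0.8000
  sulphur-dioxide contribution → 0.4247 μm/a
  chloride contribution → 1.228 μm/a
  ⇒ r_corr(copper) = 1.653 μm/a
  mass loss = 1.653 μm/a × 8.96 g/cm³ = 14.81 g·m⁻²·a⁻¹
Ordering by g·m⁻²·a⁻¹: copper (14.8) > zinc (10.2)

copper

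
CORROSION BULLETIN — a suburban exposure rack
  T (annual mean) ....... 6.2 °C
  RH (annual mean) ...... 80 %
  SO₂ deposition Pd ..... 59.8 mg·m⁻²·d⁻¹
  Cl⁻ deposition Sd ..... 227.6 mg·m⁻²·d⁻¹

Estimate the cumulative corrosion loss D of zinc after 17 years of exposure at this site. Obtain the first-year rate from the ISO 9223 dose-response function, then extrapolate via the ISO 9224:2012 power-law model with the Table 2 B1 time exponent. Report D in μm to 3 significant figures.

zinc: T≤10 °C ⇒ hinge +0.038·(6.2−10) = -0.1444
  SO₂ term: 0.0129·59.8^0.44·exp(0.046·80-0.1444) = 2.678
  Sd branch = 0.0175·Sd^0.57·e^(0.008·RH+0.085·T) = 1.24 μm/a
  sum: 2.678 + 1.24 → r_corr = 3.918 μm/a
ISO 9224: D(t) = r_corr · t^b with b = 0.813 (zinc, B1)
  D(17) = 3.918 × 17^0.813 = 3.918 × 10.01 = 39.21 μm

D(17) = 39.2 μm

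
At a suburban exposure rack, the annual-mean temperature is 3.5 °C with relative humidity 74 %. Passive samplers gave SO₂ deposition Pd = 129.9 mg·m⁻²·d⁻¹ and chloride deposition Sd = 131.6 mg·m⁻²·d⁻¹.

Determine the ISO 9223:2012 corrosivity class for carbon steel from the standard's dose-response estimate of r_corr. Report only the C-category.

carbon steel: temperature factor f = +0.150·(-6.5) = -0.9750
  SO₂ term: 1.77·129.9^0.52·exp(0.02·74-0.9750) = 36.84
  Cl⁻ term: 0.102·131.6^0.62·exp(0.033·74+0.04·3.5) = 27.79
  sum: 36.84 + 27.79 → r_corr = 64.63 μm/a
64.6 μm/a falls in (50, 80] for carbon steel → category C4

C4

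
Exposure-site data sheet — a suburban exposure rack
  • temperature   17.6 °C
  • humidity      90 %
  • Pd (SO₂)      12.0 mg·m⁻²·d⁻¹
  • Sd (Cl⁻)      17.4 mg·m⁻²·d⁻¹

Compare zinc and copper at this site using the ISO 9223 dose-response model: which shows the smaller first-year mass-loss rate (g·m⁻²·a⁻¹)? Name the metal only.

zinc: T>10 °C ⇒ hinge -0.071·(17.6−10) = -0.5396
  SO₂ term: 0.0129·12.0^0.44·exp(0.046·90-0.5396) = 1.409
  Cl⁻ term: 0.0175·17.4^0.57·exp(0.008·90+0.085·17.6) = 0.8176
  r_corr = 1.409 + 0.8176 = 2.227 μm/a
  mass loss = 2.227 μm/a × 7.14 g/cm³ = 15.9 g·m⁻²·a⁻¹
copper: f(T) = -0.080·(T−10) [T>10 °C] = -0.6080
  Pd branch = 0.0053·Pd^0.26·e^(0.059·RH+f) = 1.114 μm/a
  Sd branch = 0.01025·Sd^0.27·e^(0.036·RH+0.049·T) = 1.341 μm/a
  sum: 1.114 + 1.341 → r_corr = 2.455 μm/a
  mass loss = 2.455 μm/a × 8.96 g/cm³ = 21.99 g·m⁻²·a⁻¹
Ordering by g·m⁻²·a⁻¹: copper (22) > zinc (15.9)

zinc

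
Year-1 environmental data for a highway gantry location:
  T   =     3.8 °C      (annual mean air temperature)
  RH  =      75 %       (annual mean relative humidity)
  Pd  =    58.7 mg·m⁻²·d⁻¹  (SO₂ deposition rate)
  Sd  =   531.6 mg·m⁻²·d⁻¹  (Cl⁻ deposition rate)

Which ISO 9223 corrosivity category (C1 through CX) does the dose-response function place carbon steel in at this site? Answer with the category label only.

C5

carbon steel: temperature factor f = +0.150·(-6.2) = -0.9300
  SO₂ term: 1.77·58.7^0.52·exp(0.02·75-0.9300) = 26.01
  Sd branch = 0.102·Sd^0.62·e^(0.033·RH+0.04·T) = 69.08 μm/a
  sum: 26.01 + 69.08 → r_corr = 95.09 μm/a
ISO 9223 Table 2 (carbon steel): 80 < 95.1 ≤ 200 μm/a ⇒ C5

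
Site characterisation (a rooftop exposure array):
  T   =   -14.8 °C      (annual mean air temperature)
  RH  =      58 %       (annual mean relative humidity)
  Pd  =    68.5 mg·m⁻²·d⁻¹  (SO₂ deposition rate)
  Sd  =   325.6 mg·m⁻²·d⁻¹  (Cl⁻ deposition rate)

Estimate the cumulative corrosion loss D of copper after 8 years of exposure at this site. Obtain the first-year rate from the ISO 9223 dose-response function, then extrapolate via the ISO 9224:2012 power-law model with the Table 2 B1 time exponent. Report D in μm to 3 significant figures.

copper: f(T) = +0.126·(T−10) [T≤10 °C] = -3.1248
  Pd branch = 0.0053·Pd^0.26·e^(0.059·RH+f) = 0.02141 μm/a
  Sd branch = 0.01025·Sd^0.27·e^(0.036·RH+0.049·T) = 0.191 μm/a
  sum: 0.02141 + 0.191 → r_corr = 0.2124 μm/a
Power-law: D(8) = r_corr · 8^0.667
  D(8) = 0.2124 × 8^0.667 = 0.2124 × 4.003 = 0.8502 μm

D(8) = 0.850 μm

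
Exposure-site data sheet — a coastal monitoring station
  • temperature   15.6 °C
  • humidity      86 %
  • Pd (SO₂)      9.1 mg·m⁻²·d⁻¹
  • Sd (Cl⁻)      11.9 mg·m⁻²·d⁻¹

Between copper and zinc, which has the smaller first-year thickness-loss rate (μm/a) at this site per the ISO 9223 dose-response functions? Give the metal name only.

copper: f(T) = -0.080·(T−10) [T>10 °C] = -0.4480
  SO₂ term: 0.0053·9.1^0.26·exp(0.059·86-0.4480) = 0.9609
  Cl⁻ term: 0.01025·11.9^0.27·exp(0.036·86+0.049·15.6) = 0.9499
  r_corr = 0.9609 + 0.9499 = 1.911 μm/a
zinc: f(T) = -0.071·(T−10) [T>10 °C] = -0.3976
  SO₂ term: 0.0129·9.1^0.44·exp(0.046·86-0.3976) = 1.197
  Sd branch = 0.0175·Sd^0.57·e^(0.008·RH+0.085·T) = 0.538 μm/a
  sum: 1.197 + 0.538 → r_corr = 1.735 μm/a
Ordering by μm/a: copper (1.91) > zinc (1.73)

zinc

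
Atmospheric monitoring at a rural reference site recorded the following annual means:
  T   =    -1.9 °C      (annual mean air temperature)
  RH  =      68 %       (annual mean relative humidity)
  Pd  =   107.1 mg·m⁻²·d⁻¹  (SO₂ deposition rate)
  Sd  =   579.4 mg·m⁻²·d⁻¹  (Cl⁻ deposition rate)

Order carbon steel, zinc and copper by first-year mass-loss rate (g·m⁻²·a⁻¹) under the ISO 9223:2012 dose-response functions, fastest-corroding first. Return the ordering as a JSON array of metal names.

carbon steel: f(T) = +0.150·(T−10) [T≤10 °C] = -1.7850
  Pd branch = 1.77·Pd^0.52·e^(0.02·RH+f) = 13.15 μm/a
  Sd branch = 0.102·Sd^0.62·e^(0.033·RH+0.04·T) = 46.05 μm/a
  r_corr = 13.15 + 46.05 = 59.2 μm/a
  mass loss = 59.2 μm/a × 7.85 g/cm³ = 464.7 g·m⁻²·a⁻¹
zinc: temperature factor f = +0.038·(-11.9) = -0.4522
  SO₂ term: 0.0129·107.1^0.44·exp(0.046·68-0.4522) = 1.465
  Cl⁻ term: 0.0175·579.4^0.57·exp(0.008·68+0.085·-1.9) = 0.9639
  r_corr = 1.465 + 0.9639 = 2.429 μm/a
  mass loss = 2.429 μm/a × 7.14 g/cm³ = 17.34 g·m⁻²·a⁻¹
copper: temperature factor f = +0.126·(-11.9) = -1.4994
  SO₂ term: 0.0053·107.1^0.26·exp(0.059·68-1.4994) = 0.2204
  Sd branch = 0.01025·Sd^0.27·e^(0.036·RH+0.049·T) = 0.6018 μm/a
  r_corr = 0.2204 + 0.6018 = 0.8222 μm/a
  mass loss = 0.8222 μm/a × 8.96 g/cm³ = 7.367 g·m⁻²·a⁻¹
Ordering by g·m⁻²·a⁻¹: carbon steel (465) > zinc (17.3) > copper (7.37)

["carbon steel", "zinc", "copper"]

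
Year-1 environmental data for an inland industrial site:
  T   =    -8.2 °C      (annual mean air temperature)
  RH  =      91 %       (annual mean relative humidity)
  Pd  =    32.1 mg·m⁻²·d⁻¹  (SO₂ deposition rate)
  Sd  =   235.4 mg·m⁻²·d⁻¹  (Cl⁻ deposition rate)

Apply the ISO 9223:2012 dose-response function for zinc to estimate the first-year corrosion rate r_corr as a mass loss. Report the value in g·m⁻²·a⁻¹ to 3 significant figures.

zinc: temperature factor f = +0.038·(-18.2) = -0.6916
  sulphur-dioxide contribution → 1.955 μm/a
  chloride contribution → 0.4059 μm/a
  ⇒ r_corr(zinc) = 2.36 μm/a
Convert to mass loss: 2.36 μm/a × 7.14 g/cm³ = 16.85 g·m⁻²·a⁻¹

r_corr = 16.9 g·m⁻²·a⁻¹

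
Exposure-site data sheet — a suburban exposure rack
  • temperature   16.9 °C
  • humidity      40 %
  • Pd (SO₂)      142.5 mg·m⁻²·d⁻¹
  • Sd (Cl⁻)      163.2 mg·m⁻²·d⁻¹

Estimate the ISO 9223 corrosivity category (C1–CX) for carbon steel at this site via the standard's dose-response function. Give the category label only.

carbon steel: f(T) = -0.054·(T−10) [T>10 °C] = -0.3726
  SO₂ term: 1.77·142.5^0.52·exp(0.02·40-0.3726) = 35.77
  Sd branch = 0.102·Sd^0.62·e^(0.033·RH+0.04·T) = 17.67 μm/a
  r_corr = 35.77 + 17.67 = 53.45 μm/a
ISO 9223 Table 2 (carbon steel): 50 < 53.4 ≤ 80 μm/a ⇒ C4

C4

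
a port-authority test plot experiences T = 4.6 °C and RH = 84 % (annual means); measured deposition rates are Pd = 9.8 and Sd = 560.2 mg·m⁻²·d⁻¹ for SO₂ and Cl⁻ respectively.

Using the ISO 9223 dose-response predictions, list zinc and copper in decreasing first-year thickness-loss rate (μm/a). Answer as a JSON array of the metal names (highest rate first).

zinc: T≤10 °C ⇒ hinge +0.038·(4.6−10) = -0.2052
  sulphur-dioxide contribution → 1.367 μm/a
  chloride contribution → 1.867 μm/a
  ⇒ r_corr(zinc) = 3.234 μm/a
copper: f(T) = +0.126·(T−10) [T≤10 °C] = -0.6804
  sulphur-dioxide contribution → 0.69 μm/a
  chloride contribution → 1.459 μm/a
  total first-year rate 2.149 μm/a
Ordering by μm/a: zinc (3.23) > copper (2.15)

["zinc", "copper"]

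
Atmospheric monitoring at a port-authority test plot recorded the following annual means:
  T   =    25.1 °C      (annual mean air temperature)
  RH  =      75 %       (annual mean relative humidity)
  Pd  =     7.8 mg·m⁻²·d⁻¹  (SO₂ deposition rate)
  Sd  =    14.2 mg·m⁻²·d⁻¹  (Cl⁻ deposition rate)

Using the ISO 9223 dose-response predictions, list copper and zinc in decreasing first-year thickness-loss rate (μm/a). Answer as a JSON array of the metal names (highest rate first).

["zinc", "copper"]

copper: T>10 °C ⇒ hinge -0.080·(25.1−10) = -1.2080
  sulphur-dioxide contribution → 0.2256 μm/a
  chloride contribution → 1.068 μm/a
  total first-year rate 1.294 μm/a
zinc: f(T) = -0.071·(T−10) [T>10 °C] = -1.0721
  sulphur-dioxide contribution → 0.3434 μm/a
  chloride contribution → 1.222 μm/a
  total first-year rate 1.565 μm/a
Ordering by μm/a: zinc (1.57) > copper (1.29)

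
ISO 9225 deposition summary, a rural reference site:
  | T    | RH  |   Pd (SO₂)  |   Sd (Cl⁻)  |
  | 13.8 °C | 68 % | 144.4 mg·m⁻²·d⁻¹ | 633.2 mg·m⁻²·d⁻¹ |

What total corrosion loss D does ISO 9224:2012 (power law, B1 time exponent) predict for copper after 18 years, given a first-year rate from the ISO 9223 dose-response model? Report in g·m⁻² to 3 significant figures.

copper: T>10 °C ⇒ hinge -0.080·(13.8−10) = -0.3040
  Pd branch = 0.0053·Pd^0.26·e^(0.059·RH+f) = 0.7873 μm/a
  Sd branch = 0.01025·Sd^0.27·e^(0.036·RH+0.049·T) = 1.33 μm/a
  sum: 0.7873 + 1.33 → r_corr = 2.118 μm/a
ISO 9224: D(t) = r_corr · t^b with b = 0.667 (copper, B1)
  D(18) = 2.118 × 18^0.667 = 2.118 × 6.875 = 14.56 μm
  Mass loss = 14.56 μm × 8.96 g/cm³ = 130.4 g·m⁻²

D(18) = 130 g·m⁻²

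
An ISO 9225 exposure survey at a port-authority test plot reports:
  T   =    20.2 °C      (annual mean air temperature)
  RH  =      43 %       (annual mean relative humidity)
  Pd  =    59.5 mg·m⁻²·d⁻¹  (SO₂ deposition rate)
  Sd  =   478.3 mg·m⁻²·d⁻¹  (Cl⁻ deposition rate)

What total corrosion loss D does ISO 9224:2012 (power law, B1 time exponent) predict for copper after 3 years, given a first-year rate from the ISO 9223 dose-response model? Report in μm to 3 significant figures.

copper: temperature factor f = -0.080·(10.2) = -0.8160
  sulphur-dioxide contribution → 0.08572 μm/a
  chloride contribution → 0.6861 μm/a
  total first-year rate 0.7718 μm/a
Long-term exponent b (ISO 9224 Table 2, B1) = 0.667
  D(3) = 0.7718 × 3^0.667 = 0.7718 × 2.081 = 1.606 μm

D(3) = 1.61 μm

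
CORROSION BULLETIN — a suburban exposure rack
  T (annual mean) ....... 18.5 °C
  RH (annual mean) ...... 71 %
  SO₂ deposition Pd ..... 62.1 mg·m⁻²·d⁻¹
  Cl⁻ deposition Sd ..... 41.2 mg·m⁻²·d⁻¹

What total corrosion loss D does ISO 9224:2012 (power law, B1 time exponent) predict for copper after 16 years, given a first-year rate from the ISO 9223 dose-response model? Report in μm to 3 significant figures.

copper: f(T) = -0.080·(T−10) [T>10 °C] = -0.6800
  Pd branch = 0.0053·Pd^0.26·e^(0.059·RH+f) = 0.5181 μm/a
  Sd branch = 0.01025·Sd^0.27·e^(0.036·RH+0.049·T) = 0.8923 μm/a
  r_corr = 0.5181 + 0.8923 = 1.41 μm/a
ISO 9224: D(t) = r_corr · t^b with b = 0.667 (copper, B1)
  D(16) = 1.41 × 16^0.667 = 1.41 × 6.355 = 8.964 μm

D(16) = 8.96 μm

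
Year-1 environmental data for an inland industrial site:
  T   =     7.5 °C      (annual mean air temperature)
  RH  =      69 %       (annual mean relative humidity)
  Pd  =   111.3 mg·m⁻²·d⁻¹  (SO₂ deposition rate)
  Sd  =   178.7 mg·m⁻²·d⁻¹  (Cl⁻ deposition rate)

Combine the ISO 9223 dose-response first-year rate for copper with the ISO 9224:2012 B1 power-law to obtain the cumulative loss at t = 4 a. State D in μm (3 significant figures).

D(4) = 3.76 μm

copper: T≤10 °C ⇒ hinge +0.126·(7.5−10) = -0.3150
  sulphur-dioxide contribution → 0.7719 μm/a
  chloride contribution → 0.7198 μm/a
  total first-year rate 1.492 μm/a
ISO 9224: D(t) = r_corr · t^b with b = 0.667 (copper, B1)
  D(4) = 1.492 × 4^0.667 = 1.492 × 2.521 = 3.761 μm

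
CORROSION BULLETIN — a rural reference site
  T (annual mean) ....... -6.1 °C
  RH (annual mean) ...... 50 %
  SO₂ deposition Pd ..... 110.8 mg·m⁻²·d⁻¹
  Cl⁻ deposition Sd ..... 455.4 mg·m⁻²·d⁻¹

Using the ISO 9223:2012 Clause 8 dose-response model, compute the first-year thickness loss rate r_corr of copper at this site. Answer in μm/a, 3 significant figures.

copper: f(T) = +0.126·(T−10) [T≤10 °C] = -2.0286
  sulphur-dioxide contribution → 0.04529 μm/a
  chloride contribution → 0.2401 μm/a
  total first-year rate 0.2854 μm/a

r_corr = 0.285 μm/a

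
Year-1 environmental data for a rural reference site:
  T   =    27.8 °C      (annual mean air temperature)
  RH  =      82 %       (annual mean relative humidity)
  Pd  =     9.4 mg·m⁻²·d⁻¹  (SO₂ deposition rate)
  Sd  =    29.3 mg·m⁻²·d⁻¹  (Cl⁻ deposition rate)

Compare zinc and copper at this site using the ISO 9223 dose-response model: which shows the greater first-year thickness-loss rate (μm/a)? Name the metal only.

zinc

zinc: f(T) = -0.071·(T−10) [T>10 °C] = -1.2638
  sulphur-dioxide contribution → 0.4247 μm/a
  chloride contribution → 2.456 μm/a
  ⇒ r_corr(zinc) = 2.881 μm/a
copper: T>10 °C ⇒ hinge -0.080·(27.8−10) = -1.4240
  sulphur-dioxide contribution → 0.2884 μm/a
  chloride contribution → 1.907 μm/a
  total first-year rate 2.196 μm/a
Ordering by μm/a: zinc (2.88) > copper (2.2)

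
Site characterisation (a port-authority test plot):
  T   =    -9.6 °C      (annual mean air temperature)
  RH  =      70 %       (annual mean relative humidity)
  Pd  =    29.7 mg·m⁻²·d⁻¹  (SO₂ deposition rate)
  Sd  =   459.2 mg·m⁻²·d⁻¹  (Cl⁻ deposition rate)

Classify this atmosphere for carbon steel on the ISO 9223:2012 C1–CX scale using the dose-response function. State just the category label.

C3

carbon steel: T≤10 °C ⇒ hinge +0.150·(-9.6−10) = -2.9400
  SO₂ term: 1.77·29.7^0.52·exp(0.02·70-2.9400) = 2.213
  Sd branch = 0.102·Sd^0.62·e^(0.033·RH+0.04·T) = 31.3 μm/a
  sum: 2.213 + 31.3 → r_corr = 33.51 μm/a
33.5 μm/a falls in (25, 50] for carbon steel → category C3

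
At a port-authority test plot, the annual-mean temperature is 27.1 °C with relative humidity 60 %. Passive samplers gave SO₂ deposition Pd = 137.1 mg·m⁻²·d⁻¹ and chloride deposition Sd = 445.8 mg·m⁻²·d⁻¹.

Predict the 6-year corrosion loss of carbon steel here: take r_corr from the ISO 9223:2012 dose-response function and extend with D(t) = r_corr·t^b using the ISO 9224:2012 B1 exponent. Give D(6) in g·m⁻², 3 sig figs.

carbon steel: f(T) = -0.054·(T−10) [T>10 °C] = -0.9234
  sulphur-dioxide contribution → 30.15 μm/a
  chloride contribution → 95.88 μm/a
  ⇒ r_corr(carbon steel) = 126 μm/a
ISO 9224: D(t) = r_corr · t^b with b = 0.523 (carbon steel, B1)
  D(6) = 126 × 6^0.523 = 126 × 2.553 = 321.7 μm
  Mass loss = 321.7 μm × 7.85 g/cm³ = 2525 g·m⁻²

D(6) = 2.53e+03 g·m⁻²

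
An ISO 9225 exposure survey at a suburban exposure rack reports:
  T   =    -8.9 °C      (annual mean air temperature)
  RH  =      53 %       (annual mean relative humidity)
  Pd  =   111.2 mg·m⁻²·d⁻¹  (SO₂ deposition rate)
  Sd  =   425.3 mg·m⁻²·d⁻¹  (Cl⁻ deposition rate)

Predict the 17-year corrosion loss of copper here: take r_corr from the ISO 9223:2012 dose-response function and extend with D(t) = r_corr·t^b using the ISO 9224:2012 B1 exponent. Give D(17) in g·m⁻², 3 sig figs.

copper: f(T) = +0.126·(T−10) [T≤10 °C] = -2.3814
  sulphur-dioxide contribution → 0.03803 μm/a
  chloride contribution → 0.2289 μm/a
  ⇒ r_corr(copper) = 0.267 μm/a
Power-law: D(17) = r_corr · 17^0.667
  D(17) = 0.267 × 17^0.667 = 0.267 × 6.618 = 1.767 μm
  Mass loss = 1.767 μm × 8.96 g/cm³ = 15.83 g·m⁻²

D(17) = 15.8 g·m⁻²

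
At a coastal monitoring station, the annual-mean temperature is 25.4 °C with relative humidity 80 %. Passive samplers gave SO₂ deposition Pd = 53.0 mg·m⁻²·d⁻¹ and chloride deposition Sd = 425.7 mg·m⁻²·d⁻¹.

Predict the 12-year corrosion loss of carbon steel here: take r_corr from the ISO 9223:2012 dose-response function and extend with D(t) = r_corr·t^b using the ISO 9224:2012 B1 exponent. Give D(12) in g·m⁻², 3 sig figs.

D(12) = 5.72e+03 g·m⁻²

carbon steel: temperature factor f = -0.054·(15.4) = -0.8316
  SO₂ term: 1.77·53.0^0.52·exp(0.02·80-0.8316) = 30.08
  Cl⁻ term: 0.102·425.7^0.62·exp(0.033·80+0.04·25.4) = 168.4
  r_corr = 30.08 + 168.4 = 198.5 μm/a
ISO 9224: D(t) = r_corr · t^b with b = 0.523 (carbon steel, B1)
  D(12) = 198.5 × 12^0.523 = 198.5 × 3.668 = 728.1 μm
  Mass loss = 728.1 μm × 7.85 g/cm³ = 5716 g·m⁻²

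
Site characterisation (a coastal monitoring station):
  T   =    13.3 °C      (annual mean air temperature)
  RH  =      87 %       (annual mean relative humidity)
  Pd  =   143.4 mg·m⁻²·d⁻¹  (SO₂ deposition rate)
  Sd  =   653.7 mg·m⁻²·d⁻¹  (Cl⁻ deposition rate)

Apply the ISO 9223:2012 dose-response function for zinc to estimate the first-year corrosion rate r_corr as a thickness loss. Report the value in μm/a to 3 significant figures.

r_corr = 9.34 μm/a

zinc: temperature factor f = -0.071·(3.3) = -0.2343
  SO₂ term: 0.0129·143.4^0.44·exp(0.046·87-0.2343) = 4.963
  Sd branch = 0.0175·Sd^0.57·e^(0.008·RH+0.085·T) = 4.376 μm/a
  sum: 4.963 + 4.376 → r_corr = 9.339 μm/a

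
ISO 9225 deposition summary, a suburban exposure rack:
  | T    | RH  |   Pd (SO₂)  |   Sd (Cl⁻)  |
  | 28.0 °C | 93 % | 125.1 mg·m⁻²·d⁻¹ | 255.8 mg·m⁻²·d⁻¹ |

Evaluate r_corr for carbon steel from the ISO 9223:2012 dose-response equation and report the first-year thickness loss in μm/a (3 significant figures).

carbon steel: f(T) = -0.054·(T−10) [T>10 °C] = -0.9720
  SO₂ term: 1.77·125.1^0.52·exp(0.02·93-0.9720) = 52.99
  Sd branch = 0.102·Sd^0.62·e^(0.033·RH+0.04·T) = 209.3 μm/a
  r_corr = 52.99 + 209.3 = 262.3 μm/a

r_corr = 262 μm/a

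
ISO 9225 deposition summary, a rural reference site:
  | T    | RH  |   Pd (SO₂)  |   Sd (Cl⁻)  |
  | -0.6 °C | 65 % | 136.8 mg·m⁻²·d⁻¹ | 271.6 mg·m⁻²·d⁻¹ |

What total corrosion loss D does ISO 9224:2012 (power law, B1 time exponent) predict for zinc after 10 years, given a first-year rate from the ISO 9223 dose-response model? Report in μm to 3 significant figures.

D(10) = 14.1 μm

zinc: f(T) = +0.038·(T−10) [T≤10 °C] = -0.4028
  SO₂ term: 0.0129·136.8^0.44·exp(0.046·65-0.4028) = 1.493
  Cl⁻ term: 0.0175·271.6^0.57·exp(0.008·65+0.085·-0.6) = 0.6824
  r_corr = 1.493 + 0.6824 = 2.175 μm/a
Long-term exponent b (ISO 9224 Table 2, B1) = 0.813
  D(10) = 2.175 × 10^0.813 = 2.175 × 6.501 = 14.14 μm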